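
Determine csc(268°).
csc(268°) = -1.001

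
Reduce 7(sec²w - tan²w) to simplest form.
7(sec²w - tan²w) = 7 (using Pythagorean identity)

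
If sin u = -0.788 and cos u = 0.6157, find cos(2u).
cos(2u) = cos²u - sin²u = -0.2419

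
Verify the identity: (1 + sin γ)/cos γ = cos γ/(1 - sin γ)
LHS = (1 + sin γ)(1 - sin γ) / (cos γ(1 - sin γ)) = (1 - sin²γ) / (cos γ(1 - sin γ)) = cos²γ / (cos γ(1 - sin γ)) = cos γ/(1 - sin γ) = RHS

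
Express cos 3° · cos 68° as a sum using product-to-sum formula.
cos 3° cos 68° = (1/2)[cos(3°-68°) + cos(3°+68°)]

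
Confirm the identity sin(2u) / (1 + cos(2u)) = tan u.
LHS = 2 sin u cos u / (2cos²u) = sin u/cos u = tan u = RHS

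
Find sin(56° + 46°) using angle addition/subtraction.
sin(56° + 46°) = sin 56° cos 46° + cos 56° sin 46° = 0.9781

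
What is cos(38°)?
cos(38°) = 0.788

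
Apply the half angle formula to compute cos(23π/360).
cos(23π/360) = √((1 + cos 23π/180)/2) = 0.9799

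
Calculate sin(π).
sin(π) = 0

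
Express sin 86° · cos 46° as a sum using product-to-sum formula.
sin 86° cos 46° = (1/2)[sin(86°+46°) + sin(86°-46°)]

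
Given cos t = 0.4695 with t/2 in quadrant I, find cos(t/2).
cos(t/2) = ±√((1 + cos t)/2); positive since t/2 ∈ QI, so cos(t/2) = 0.8572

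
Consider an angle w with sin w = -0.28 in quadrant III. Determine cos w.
cos w = ±√(1 - sin²w) = -0.96 (negative in QIII)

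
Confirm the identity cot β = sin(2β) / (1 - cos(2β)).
RHS = 2 sin β cos β / (2sin²β) = cos β/sin β = cot β = LHS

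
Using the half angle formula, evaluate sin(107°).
sin(107°) = √((1 - cos 214°)/2) = 0.9563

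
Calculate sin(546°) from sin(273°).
sin(546°) = 2 sin 273° cos 273° = -0.1045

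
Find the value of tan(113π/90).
tan(113π/90) = 1.036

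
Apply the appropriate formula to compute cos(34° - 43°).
cos(34° - 43°) = cos 34° cos 43° + sin 34° sin 43° = 0.9877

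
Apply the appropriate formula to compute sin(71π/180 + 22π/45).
sin(71π/180 + 22π/45) = sin 71π/180 cos 22π/45 + cos 71π/180 sin 22π/45 = 0.3584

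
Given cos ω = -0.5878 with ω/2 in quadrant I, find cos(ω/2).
cos(ω/2) = ±√((1 + cos ω)/2); positive since ω/2 ∈ QI, so cos(ω/2) = 0.454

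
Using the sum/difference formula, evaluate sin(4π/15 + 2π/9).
sin(4π/15 + 2π/9) = sin 4π/15 cos 2π/9 + cos 4π/15 sin 2π/9 = 0.9994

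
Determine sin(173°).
sin(173°) = 0.1219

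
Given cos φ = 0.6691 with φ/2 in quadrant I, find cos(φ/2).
cos(φ/2) = ±√((1 + cos φ)/2); positive since φ/2 ∈ QI, so cos(φ/2) = 0.9135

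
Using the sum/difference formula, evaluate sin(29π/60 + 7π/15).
sin(29π/60 + 7π/15) = sin 29π/60 cos 7π/15 + cos 29π/60 sin 7π/15 = 0.1564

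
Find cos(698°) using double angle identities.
cos(698°) = cos²349° - sin²349° = 0.9272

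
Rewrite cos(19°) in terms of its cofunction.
cos(19°) = sin(90° - 19°) = sin(71°)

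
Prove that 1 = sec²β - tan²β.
RHS = 1/cos²β - sin²β/cos²β = (1 - sin²β)/cos²β = cos²β/cos²β = 1 = LHS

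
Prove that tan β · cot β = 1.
LHS = (sin β/cos β) · (cos β/sin β) = 1 = RHS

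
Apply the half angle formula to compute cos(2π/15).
cos(2π/15) = √((1 + cos 4π/15)/2) = 0.9135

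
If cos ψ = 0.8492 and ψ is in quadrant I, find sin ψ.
sin ψ = 0.5281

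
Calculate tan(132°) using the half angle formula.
tan(132°) = sin 264° / (1 + cos 264°) = -1.111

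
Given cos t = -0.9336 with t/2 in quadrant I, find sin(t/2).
sin(t/2) = ±√((1 - cos t)/2); positive since t/2 ∈ QI, so sin(t/2) = 0.9833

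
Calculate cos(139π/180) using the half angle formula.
cos(139π/180) = -√((1 + cos 139π/90)/2) = -0.7547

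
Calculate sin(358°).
sin(358°) = -0.0349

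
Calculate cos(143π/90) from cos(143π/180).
cos(143π/90) = cos²143π/180 - sin²143π/180 = 0.2756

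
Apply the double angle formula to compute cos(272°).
cos(272°) = cos²136° - sin²136° = 0.0349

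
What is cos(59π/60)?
cos(59π/60) = -0.9986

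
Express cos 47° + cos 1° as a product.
cos 47° + cos 1° = 2 cos(24°) cos(23°)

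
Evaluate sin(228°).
sin(228°) = -0.7431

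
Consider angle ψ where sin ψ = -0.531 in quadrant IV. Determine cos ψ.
cos ψ = √(1 - sin²ψ) = 0.8474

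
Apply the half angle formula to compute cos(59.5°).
cos(59.5°) = √((1 + cos 119°)/2) = 0.5075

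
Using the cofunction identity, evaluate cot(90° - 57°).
cot(90° - 57°) = tan(57°) = 1.54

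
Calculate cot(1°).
cot(1°) = 57.29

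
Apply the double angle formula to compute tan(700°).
tan(700°) = 2 tan 350° / (1 - tan²350°) = -0.364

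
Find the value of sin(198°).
sin(198°) = -0.309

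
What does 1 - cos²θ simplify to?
1 - cos²θ = sin²θ (using Pythagorean identity)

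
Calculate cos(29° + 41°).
cos(29° + 41°) = cos 29° cos 41° - sin 29° sin 41° = 0.342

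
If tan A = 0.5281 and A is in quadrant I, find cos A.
cos A = 0.8843 (using tan²A + 1 = sec²A)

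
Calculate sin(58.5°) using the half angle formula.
sin(58.5°) = √((1 - cos 117°)/2) = 0.8526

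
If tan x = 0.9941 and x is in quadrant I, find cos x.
cos x = 0.7092 (using tan²x + 1 = sec²x)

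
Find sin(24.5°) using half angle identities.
sin(24.5°) = √((1 - cos 49°)/2) = 0.4147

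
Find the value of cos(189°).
cos(189°) = -0.9877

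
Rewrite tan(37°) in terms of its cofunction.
tan(37°) = cot(90° - 37°) = cot(53°)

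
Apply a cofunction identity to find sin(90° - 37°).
sin(90° - 37°) = cos(37°) = 0.7986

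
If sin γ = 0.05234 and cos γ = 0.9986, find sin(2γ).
sin(2γ) = 2 sin γ cos γ = 0.1045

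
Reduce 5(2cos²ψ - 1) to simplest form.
5(2cos²ψ - 1) = 5(cos(2ψ)) (using Double angle)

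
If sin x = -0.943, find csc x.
csc x = 1/sin x = -1.06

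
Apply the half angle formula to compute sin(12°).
sin(12°) = √((1 - cos 24°)/2) = 0.2079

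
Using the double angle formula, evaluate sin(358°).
sin(358°) = 2 sin 179° cos 179° = -0.0349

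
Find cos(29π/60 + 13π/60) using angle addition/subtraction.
cos(29π/60 + 13π/60) = cos 29π/60 cos 13π/60 - sin 29π/60 sin 13π/60 = -0.5878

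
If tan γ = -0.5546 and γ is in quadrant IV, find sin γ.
sin γ = -0.485 (using tan²γ + 1 = sec²γ)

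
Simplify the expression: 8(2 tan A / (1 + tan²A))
8(2 tan A / (1 + tan²A)) = 8(sin(2A)) (using Double angle)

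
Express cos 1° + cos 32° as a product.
cos 1° + cos 32° = 2 cos(16.5°) cos(-15.5°)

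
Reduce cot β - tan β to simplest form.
cot β - tan β = 2 cot(2β) (using Double angle)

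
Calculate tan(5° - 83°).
tan(5° - 83°) = (tan 5° - tan 83°)/(1 + tan 5° tan 83°) = -4.705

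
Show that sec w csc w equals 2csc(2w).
RHS = 2/sin(2w) = 2/(2 sin w cos w) = 1/(sin w cos w) = (1/cos w)(1/sin w) = sec w csc w = LHS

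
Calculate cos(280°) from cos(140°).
cos(280°) = cos²140° - sin²140° = 0.1736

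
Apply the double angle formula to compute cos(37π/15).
cos(37π/15) = cos²37π/30 - sin²37π/30 = 0.1045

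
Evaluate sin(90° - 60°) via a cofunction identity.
sin(90° - 60°) = cos(60°) = 1/2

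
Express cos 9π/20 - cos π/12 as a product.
cos 9π/20 - cos π/12 = -2 sin(4π/15) sin(11π/60)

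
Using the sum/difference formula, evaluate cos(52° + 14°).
cos(52° + 14°) = cos 52° cos 14° - sin 52° sin 14° = 0.4067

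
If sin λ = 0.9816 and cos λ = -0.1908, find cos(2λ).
cos(2λ) = cos²λ - sin²λ = -0.9271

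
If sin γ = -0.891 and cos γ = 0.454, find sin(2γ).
sin(2γ) = 2 sin γ cos γ = -0.809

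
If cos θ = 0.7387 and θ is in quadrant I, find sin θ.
sin θ = 0.674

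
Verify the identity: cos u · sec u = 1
LHS = cos u · (1/cos u) = 1 = RHS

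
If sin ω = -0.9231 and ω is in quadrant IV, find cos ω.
cos ω = 0.3846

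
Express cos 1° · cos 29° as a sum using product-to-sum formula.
cos 1° cos 29° = (1/2)[cos(1°-29°) + cos(1°+29°)]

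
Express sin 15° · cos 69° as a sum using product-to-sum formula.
sin 15° cos 69° = (1/2)[sin(15°+69°) + sin(15°-69°)]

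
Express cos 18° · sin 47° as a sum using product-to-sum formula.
cos 18° sin 47° = (1/2)[sin(18°+47°) - sin(18°-47°)]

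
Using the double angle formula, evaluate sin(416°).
sin(416°) = 2 sin 208° cos 208° = 0.829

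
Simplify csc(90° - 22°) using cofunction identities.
csc(90° - 22°) = sec(22°)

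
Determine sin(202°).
sin(202°) = -0.3746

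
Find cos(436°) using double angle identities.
cos(436°) = cos²218° - sin²218° = 0.2419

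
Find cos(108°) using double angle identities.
cos(108°) = cos²54° - sin²54° = -0.309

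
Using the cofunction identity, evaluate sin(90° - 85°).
sin(90° - 85°) = cos(85°) = 0.08716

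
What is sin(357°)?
sin(357°) = -0.05234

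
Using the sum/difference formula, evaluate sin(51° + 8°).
sin(51° + 8°) = sin 51° cos 8° + cos 51° sin 8° = 0.8572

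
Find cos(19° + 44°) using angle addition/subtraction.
cos(19° + 44°) = cos 19° cos 44° - sin 19° sin 44° = 0.454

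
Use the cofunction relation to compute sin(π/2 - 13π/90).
sin(π/2 - 13π/90) = cos(13π/90) = 0.8988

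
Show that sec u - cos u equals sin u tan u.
LHS = 1/cos u - cos u = (1 - cos²u)/cos u = sin²u/cos u = sin u · (sin u/cos u) = sin u tan u = RHS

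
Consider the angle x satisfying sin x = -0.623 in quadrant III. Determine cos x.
cos x = ±√(1 - sin²x) = -0.7822 (negative in QIII)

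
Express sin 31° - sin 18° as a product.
sin 31° - sin 18° = 2 cos(24.5°) sin(6.5°)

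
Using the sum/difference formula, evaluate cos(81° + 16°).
cos(81° + 16°) = cos 81° cos 16° - sin 81° sin 16° = -0.1219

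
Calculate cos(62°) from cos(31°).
cos(62°) = cos²31° - sin²31° = 0.4695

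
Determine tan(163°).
tan(163°) = -0.3057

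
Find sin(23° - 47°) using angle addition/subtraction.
sin(23° - 47°) = sin 23° cos 47° - cos 23° sin 47° = -0.4067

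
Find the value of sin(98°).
sin(98°) = 0.9903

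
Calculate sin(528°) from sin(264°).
sin(528°) = 2 sin 264° cos 264° = 0.2079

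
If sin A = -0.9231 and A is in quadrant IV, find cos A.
cos A = 0.3846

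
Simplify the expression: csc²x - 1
csc²x - 1 = cot²x (using Pythagorean identity)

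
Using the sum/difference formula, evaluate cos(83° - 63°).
cos(83° - 63°) = cos 83° cos 63° + sin 83° sin 63° = 0.9397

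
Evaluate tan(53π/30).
tan(53π/30) = -0.9004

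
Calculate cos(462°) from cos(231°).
cos(462°) = cos²231° - sin²231° = -0.2079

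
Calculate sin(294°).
sin(294°) = -0.9135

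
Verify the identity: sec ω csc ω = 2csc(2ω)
RHS = 2/sin(2ω) = 2/(2 sin ω cos ω) = 1/(sin ω cos ω) = (1/cos ω)(1/sin ω) = sec ω csc ω = LHS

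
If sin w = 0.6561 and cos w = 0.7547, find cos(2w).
cos(2w) = cos²w - sin²w = 0.1391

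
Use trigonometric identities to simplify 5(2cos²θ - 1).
5(2cos²θ - 1) = 5(cos(2θ)) (using Double angle)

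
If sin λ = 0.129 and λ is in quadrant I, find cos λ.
cos λ = 0.9916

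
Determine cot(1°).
cot(1°) = 57.29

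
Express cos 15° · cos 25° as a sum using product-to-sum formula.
cos 15° cos 25° = (1/2)[cos(15°-25°) + cos(15°+25°)]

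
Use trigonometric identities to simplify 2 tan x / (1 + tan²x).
2 tan x / (1 + tan²x) = sin(2x) (using Double angle)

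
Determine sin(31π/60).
sin(31π/60) = 0.9986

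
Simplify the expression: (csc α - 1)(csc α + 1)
(csc α - 1)(csc α + 1) = cot²α (using Diff. of squares)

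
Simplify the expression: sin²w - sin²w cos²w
sin²w - sin²w cos²w = sin⁴w (using Factoring)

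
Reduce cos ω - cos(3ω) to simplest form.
cos ω - cos(3ω) = 2 sin(2ω) sin ω (using Sum-to-product)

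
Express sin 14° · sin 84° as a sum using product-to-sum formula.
sin 14° sin 84° = (1/2)[cos(14°-84°) - cos(14°+84°)]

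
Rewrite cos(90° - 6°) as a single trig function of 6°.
cos(90° - 6°) = sin(6°)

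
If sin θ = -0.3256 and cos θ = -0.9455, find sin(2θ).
sin(2θ) = 2 sin θ cos θ = 0.6157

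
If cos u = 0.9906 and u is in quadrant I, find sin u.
sin u = 0.1368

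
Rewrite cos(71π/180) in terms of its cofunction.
cos(71π/180) = sin(π/2 - 71π/180) = sin(19π/180)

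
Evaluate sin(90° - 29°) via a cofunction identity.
sin(90° - 29°) = cos(29°) = 0.8746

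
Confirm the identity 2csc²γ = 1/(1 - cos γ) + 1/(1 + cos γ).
RHS = [(1 + cos γ) + (1 - cos γ)] / [(1 - cos γ)(1 + cos γ)] = 2/(1 - cos²γ) = 2/sin²γ = 2csc²γ = LHS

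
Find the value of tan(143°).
tan(143°) = -0.7536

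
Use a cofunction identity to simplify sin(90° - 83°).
sin(90° - 83°) = cos(83°)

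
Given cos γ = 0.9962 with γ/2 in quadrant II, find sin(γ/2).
sin(γ/2) = ±√((1 - cos γ)/2); positive since γ/2 ∈ QII, so sin(γ/2) = 0.04359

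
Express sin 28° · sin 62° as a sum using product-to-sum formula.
sin 28° sin 62° = (1/2)[cos(28°-62°) - cos(28°+62°)]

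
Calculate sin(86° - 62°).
sin(86° - 62°) = sin 86° cos 62° - cos 86° sin 62° = 0.4067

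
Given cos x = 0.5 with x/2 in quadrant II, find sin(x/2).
sin(x/2) = ±√((1 - cos x)/2); positive since x/2 ∈ QII, so sin(x/2) = 1/2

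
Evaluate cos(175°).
cos(175°) = -0.9962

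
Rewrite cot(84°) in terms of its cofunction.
cot(84°) = tan(90° - 84°) = tan(6°)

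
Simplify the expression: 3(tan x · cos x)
3(tan x · cos x) = 3(sin x) (using Quotient identity)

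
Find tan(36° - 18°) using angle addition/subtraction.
tan(36° - 18°) = (tan 36° - tan 18°)/(1 + tan 36° tan 18°) = 0.3249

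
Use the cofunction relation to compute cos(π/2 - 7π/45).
cos(π/2 - 7π/45) = sin(7π/45) = 0.4695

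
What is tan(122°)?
tan(122°) = -1.6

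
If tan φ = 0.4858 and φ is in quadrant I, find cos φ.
cos φ = 0.8995 (using tan²φ + 1 = sec²φ)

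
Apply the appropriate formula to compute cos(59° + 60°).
cos(59° + 60°) = cos 59° cos 60° - sin 59° sin 60° = -0.4848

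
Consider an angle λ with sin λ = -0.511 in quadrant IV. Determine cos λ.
cos λ = √(1 - sin²λ) = 0.8596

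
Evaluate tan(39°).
tan(39°) = 0.8098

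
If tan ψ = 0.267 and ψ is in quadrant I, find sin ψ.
sin ψ = 0.258 (using tan²ψ + 1 = sec²ψ)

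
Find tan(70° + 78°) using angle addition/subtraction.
tan(70° + 78°) = (tan 70° + tan 78°)/(1 - tan 70° tan 78°) = -0.6249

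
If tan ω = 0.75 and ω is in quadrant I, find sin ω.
sin ω = 0.6 (using tan²ω + 1 = sec²ω)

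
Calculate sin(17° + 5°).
sin(17° + 5°) = sin 17° cos 5° + cos 17° sin 5° = 0.3746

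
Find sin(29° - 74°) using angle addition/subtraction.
sin(29° - 74°) = sin 29° cos 74° - cos 29° sin 74° = -√2/2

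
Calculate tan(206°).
tan(206°) = 0.4877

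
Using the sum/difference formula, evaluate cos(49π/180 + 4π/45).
cos(49π/180 + 4π/45) = cos 49π/180 cos 4π/45 - sin 49π/180 sin 4π/45 = 0.4226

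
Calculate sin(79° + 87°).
sin(79° + 87°) = sin 79° cos 87° + cos 79° sin 87° = 0.2419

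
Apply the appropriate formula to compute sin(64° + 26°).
sin(64° + 26°) = sin 64° cos 26° + cos 64° sin 26° = 1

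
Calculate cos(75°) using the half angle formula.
cos(75°) = √((1 + cos 150°)/2) = (√6-√2)/4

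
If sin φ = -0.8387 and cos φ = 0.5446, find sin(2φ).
sin(2φ) = 2 sin φ cos φ = -0.9135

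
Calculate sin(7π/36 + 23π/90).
sin(7π/36 + 23π/90) = sin 7π/36 cos 23π/90 + cos 7π/36 sin 23π/90 = 0.9877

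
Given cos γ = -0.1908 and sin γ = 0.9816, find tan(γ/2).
tan(γ/2) = sin γ / (1 + cos γ) = 1.213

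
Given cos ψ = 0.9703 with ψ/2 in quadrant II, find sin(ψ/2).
sin(ψ/2) = ±√((1 - cos ψ)/2); positive since ψ/2 ∈ QII, so sin(ψ/2) = 0.1219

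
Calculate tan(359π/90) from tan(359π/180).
tan(359π/90) = 2 tan 359π/180 / (1 - tan²359π/180) = -0.03492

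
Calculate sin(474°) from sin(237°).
sin(474°) = 2 sin 237° cos 237° = 0.9135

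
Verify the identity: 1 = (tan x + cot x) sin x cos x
RHS = (sin x/cos x + cos x/sin x) sin x cos x = ((sin²x + cos²x)/(sin x cos x)) · sin x cos x = sin²x + cos²x = 1 = LHS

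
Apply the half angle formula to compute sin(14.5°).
sin(14.5°) = √((1 - cos 29°)/2) = 0.2504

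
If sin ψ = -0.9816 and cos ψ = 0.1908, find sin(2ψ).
sin(2ψ) = 2 sin ψ cos ψ = -0.3746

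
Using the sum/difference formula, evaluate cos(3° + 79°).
cos(3° + 79°) = cos 3° cos 79° - sin 3° sin 79° = 0.1392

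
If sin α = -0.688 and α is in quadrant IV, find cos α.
cos α = 0.7257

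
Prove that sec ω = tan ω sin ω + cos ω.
RHS = sin²ω/cos ω + cos ω = (sin²ω + cos²ω)/cos ω = 1/cos ω = sec ω = LHS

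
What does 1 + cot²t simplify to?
1 + cot²t = csc²t (using Pythagorean identity)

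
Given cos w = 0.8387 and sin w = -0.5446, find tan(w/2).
tan(w/2) = sin w / (1 + cos w) = -0.2962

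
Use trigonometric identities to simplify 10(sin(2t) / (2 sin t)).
10(sin(2t) / (2 sin t)) = 10(cos t) (using Double angle)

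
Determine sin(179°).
sin(179°) = 0.01745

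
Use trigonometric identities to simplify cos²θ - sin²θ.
cos²θ - sin²θ = cos(2θ) (using Double angle)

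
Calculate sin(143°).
sin(143°) = 0.6018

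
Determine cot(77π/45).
cot(77π/45) = -0.7813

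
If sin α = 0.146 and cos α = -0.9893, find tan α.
tan α = sin α / cos α = -0.1476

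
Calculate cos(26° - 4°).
cos(26° - 4°) = cos 26° cos 4° + sin 26° sin 4° = 0.9272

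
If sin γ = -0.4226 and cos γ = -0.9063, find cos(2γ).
cos(2γ) = cos²γ - sin²γ = 0.6428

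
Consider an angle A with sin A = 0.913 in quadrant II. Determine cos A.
cos A = ±√(1 - sin²A) = -0.408 (negative in QII)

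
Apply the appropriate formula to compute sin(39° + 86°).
sin(39° + 86°) = sin 39° cos 86° + cos 39° sin 86° = 0.8192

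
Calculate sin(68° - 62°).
sin(68° - 62°) = sin 68° cos 62° - cos 68° sin 62° = 0.1045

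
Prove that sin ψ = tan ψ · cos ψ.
RHS = (sin ψ/cos ψ) · cos ψ = sin ψ = LHS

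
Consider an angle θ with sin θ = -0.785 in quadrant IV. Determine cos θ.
cos θ = √(1 - sin²θ) = 0.6195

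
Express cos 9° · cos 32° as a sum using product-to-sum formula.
cos 9° cos 32° = (1/2)[cos(9°-32°) + cos(9°+32°)]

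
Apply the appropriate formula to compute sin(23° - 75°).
sin(23° - 75°) = sin 23° cos 75° - cos 23° sin 75° = -0.788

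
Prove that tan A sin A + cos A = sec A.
LHS = sin²A/cos A + cos A = (sin²A + cos²A)/cos A = 1/cos A = sec A = RHS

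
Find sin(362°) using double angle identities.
sin(362°) = 2 sin 181° cos 181° = 0.0349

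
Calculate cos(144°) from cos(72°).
cos(144°) = 1 - 2sin²72° = -0.809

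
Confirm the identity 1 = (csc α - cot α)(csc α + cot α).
RHS = csc²α - cot²α = (1 + cot²α) - cot²α = 1 = LHS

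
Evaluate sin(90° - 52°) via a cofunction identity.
sin(90° - 52°) = cos(52°) = 0.6157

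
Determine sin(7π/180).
sin(7π/180) = 0.1219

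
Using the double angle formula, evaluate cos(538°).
cos(538°) = 2cos²269° - 1 = -0.9994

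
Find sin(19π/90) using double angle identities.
sin(19π/90) = 2 sin 19π/180 cos 19π/180 = 0.6157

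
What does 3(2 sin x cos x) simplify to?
3(2 sin x cos x) = 3(sin(2x)) (using Double angle)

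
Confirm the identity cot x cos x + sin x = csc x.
LHS = cos²x/sin x + sin x = (cos²x + sin²x)/sin x = 1/sin x = csc x = RHS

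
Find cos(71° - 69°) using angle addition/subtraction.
cos(71° - 69°) = cos 71° cos 69° + sin 71° sin 69° = 0.9994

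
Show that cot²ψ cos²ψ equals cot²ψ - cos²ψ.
RHS = cos²ψ/sin²ψ - cos²ψ = cos²ψ(1/sin²ψ - 1) = cos²ψ · (1 - sin²ψ)/sin²ψ = cos²ψ · cos²ψ/sin²ψ = cos²ψ · cot²ψ = LHS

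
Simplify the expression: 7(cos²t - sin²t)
7(cos²t - sin²t) = 7(cos(2t)) (using Double angle)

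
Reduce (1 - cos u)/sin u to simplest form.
(1 - cos u)/sin u = tan(u/2) (using Half angle)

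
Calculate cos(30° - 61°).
cos(30° - 61°) = cos 30° cos 61° + sin 30° sin 61° = 0.8572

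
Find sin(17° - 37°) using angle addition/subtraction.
sin(17° - 37°) = sin 17° cos 37° - cos 17° sin 37° = -0.342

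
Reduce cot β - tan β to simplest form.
cot β - tan β = 2 cot(2β) (using Double angle)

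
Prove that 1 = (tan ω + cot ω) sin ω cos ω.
RHS = (sin ω/cos ω + cos ω/sin ω) sin ω cos ω = ((sin²ω + cos²ω)/(sin ω cos ω)) · sin ω cos ω = sin²ω + cos²ω = 1 = LHS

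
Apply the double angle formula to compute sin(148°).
sin(148°) = 2 sin 74° cos 74° = 0.5299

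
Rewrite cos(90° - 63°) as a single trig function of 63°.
cos(90° - 63°) = sin(63°)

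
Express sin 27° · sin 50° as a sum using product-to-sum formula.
sin 27° sin 50° = (1/2)[cos(27°-50°) - cos(27°+50°)]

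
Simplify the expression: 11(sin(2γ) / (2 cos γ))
11(sin(2γ) / (2 cos γ)) = 11(sin γ) (using Double angle)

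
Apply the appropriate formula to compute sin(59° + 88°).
sin(59° + 88°) = sin 59° cos 88° + cos 59° sin 88° = 0.5446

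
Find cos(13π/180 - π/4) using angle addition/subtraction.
cos(13π/180 - π/4) = cos 13π/180 cos π/4 + sin 13π/180 sin π/4 = 0.848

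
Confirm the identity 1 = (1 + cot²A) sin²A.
RHS = csc²A · sin²A = (1/sin²A) · sin²A = 1 = LHS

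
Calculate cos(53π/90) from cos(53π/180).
cos(53π/90) = 1 - 2sin²53π/180 = -0.2756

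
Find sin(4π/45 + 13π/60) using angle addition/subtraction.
sin(4π/45 + 13π/60) = sin 4π/45 cos 13π/60 + cos 4π/45 sin 13π/60 = 0.8192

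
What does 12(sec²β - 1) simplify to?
12(sec²β - 1) = 12(tan²β) (using Pythagorean identity)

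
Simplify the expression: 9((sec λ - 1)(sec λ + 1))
9((sec λ - 1)(sec λ + 1)) = 9(tan²λ) (using Diff. of squares)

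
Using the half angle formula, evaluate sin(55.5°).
sin(55.5°) = √((1 - cos 111°)/2) = 0.8241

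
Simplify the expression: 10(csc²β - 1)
10(csc²β - 1) = 10(cot²β) (using Pythagorean identity)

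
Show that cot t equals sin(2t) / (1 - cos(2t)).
RHS = 2 sin t cos t / (2sin²t) = cos t/sin t = cot t = LHS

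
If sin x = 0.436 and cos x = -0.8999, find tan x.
tan x = sin x / cos x = -0.4845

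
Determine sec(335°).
sec(335°) = 1.103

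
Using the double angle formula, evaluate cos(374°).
cos(374°) = cos²187° - sin²187° = 0.9703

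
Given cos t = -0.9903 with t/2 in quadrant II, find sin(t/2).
sin(t/2) = ±√((1 - cos t)/2); positive since t/2 ∈ QII, so sin(t/2) = 0.9976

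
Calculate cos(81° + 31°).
cos(81° + 31°) = cos 81° cos 31° - sin 81° sin 31° = -0.3746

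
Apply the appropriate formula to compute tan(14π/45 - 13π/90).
tan(14π/45 - 13π/90) = (tan 14π/45 - tan 13π/90)/(1 + tan 14π/45 tan 13π/90) = √3/3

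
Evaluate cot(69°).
cot(69°) = 0.3839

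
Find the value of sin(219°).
sin(219°) = -0.6293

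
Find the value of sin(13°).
sin(13°) = 0.225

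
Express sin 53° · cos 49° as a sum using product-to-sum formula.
sin 53° cos 49° = (1/2)[sin(53°+49°) + sin(53°-49°)]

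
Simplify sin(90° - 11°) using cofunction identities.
sin(90° - 11°) = cos(11°)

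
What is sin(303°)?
sin(303°) = -0.8387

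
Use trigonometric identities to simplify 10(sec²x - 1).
10(sec²x - 1) = 10(tan²x) (using Pythagorean identity)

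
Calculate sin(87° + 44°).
sin(87° + 44°) = sin 87° cos 44° + cos 87° sin 44° = 0.7547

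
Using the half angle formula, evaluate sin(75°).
sin(75°) = √((1 - cos 150°)/2) = (√6+√2)/4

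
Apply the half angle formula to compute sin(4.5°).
sin(4.5°) = √((1 - cos 9°)/2) = 0.07846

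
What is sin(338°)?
sin(338°) = -0.3746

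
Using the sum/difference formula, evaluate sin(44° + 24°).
sin(44° + 24°) = sin 44° cos 24° + cos 44° sin 24° = 0.9272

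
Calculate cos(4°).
cos(4°) = 0.9976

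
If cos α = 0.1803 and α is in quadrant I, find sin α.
sin α = 0.9836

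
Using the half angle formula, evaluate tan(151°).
tan(151°) = sin 302° / (1 + cos 302°) = -0.5543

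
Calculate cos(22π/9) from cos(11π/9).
cos(22π/9) = cos²11π/9 - sin²11π/9 = 0.1736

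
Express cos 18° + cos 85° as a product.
cos 18° + cos 85° = 2 cos(51.5°) cos(-33.5°)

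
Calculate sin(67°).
sin(67°) = 0.9205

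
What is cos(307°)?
cos(307°) = 0.6018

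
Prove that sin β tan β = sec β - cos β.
RHS = 1/cos β - cos β = (1 - cos²β)/cos β = sin²β/cos β = sin β · (sin β/cos β) = sin β tan β = LHS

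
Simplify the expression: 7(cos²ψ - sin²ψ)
7(cos²ψ - sin²ψ) = 7(cos(2ψ)) (using Double angle)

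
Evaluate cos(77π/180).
cos(77π/180) = 0.225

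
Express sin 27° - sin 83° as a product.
sin 27° - sin 83° = 2 cos(55°) sin(-28°)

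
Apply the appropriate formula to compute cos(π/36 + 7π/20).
cos(π/36 + 7π/20) = cos π/36 cos 7π/20 - sin π/36 sin 7π/20 = 0.3746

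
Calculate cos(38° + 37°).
cos(38° + 37°) = cos 38° cos 37° - sin 38° sin 37° = (√6-√2)/4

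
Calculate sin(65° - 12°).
sin(65° - 12°) = sin 65° cos 12° - cos 65° sin 12° = 0.7986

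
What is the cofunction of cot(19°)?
cot(19°) = tan(90° - 19°) = tan(71°)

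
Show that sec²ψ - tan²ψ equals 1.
LHS = 1/cos²ψ - sin²ψ/cos²ψ = (1 - sin²ψ)/cos²ψ = cos²ψ/cos²ψ = 1 = RHS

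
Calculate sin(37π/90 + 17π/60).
sin(37π/90 + 17π/60) = sin 37π/90 cos 17π/60 + cos 37π/90 sin 17π/60 = 0.8192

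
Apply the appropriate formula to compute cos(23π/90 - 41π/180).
cos(23π/90 - 41π/180) = cos 23π/90 cos 41π/180 + sin 23π/90 sin 41π/180 = 0.9962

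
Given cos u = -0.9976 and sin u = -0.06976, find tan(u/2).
tan(u/2) = sin u / (1 + cos u) = -29.07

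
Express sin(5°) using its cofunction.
sin(5°) = cos(90° - 5°) = cos(85°)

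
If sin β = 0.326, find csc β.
csc β = 1/sin β = 3.067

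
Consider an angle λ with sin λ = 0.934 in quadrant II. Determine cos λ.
cos λ = ±√(1 - sin²λ) = -0.3573 (negative in QII)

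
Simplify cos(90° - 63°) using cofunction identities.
cos(90° - 63°) = sin(63°)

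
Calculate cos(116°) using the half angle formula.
cos(116°) = -√((1 + cos 232°)/2) = -0.4384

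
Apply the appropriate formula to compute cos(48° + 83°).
cos(48° + 83°) = cos 48° cos 83° - sin 48° sin 83° = -0.6561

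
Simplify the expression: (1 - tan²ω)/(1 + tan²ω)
(1 - tan²ω)/(1 + tan²ω) = cos(2ω) (using Double angle)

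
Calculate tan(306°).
tan(306°) = -1.376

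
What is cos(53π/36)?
cos(53π/36) = -0.08716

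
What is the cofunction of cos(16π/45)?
cos(16π/45) = sin(π/2 - 16π/45) = sin(13π/90)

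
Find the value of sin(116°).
sin(116°) = 0.8988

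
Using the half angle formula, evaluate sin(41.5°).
sin(41.5°) = √((1 - cos 83°)/2) = 0.6626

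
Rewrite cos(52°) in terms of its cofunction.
cos(52°) = sin(90° - 52°) = sin(38°)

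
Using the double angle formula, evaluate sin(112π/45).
sin(112π/45) = 2 sin 56π/45 cos 56π/45 = 0.9994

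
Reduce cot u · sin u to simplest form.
cot u · sin u = cos u (using Quotient identity)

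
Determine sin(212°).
sin(212°) = -0.5299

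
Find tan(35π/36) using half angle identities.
tan(35π/36) = sin 35π/18 / (1 + cos 35π/18) = -0.08749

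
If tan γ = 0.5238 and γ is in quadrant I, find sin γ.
sin γ = 0.464 (using tan²γ + 1 = sec²γ)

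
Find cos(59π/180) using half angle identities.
cos(59π/180) = √((1 + cos 59π/90)/2) = 0.515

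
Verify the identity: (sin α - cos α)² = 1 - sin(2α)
LHS = sin²α - 2 sin α cos α + cos²α = (sin²α + cos²α) - 2 sin α cos α = 1 - sin(2α) = RHS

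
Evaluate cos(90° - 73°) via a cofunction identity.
cos(90° - 73°) = sin(73°) = 0.9563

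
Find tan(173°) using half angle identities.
tan(173°) = sin 346° / (1 + cos 346°) = -0.1228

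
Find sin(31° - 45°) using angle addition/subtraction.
sin(31° - 45°) = sin 31° cos 45° - cos 31° sin 45° = -0.2419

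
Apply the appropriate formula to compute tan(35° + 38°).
tan(35° + 38°) = (tan 35° + tan 38°)/(1 - tan 35° tan 38°) = 3.271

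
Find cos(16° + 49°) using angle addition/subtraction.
cos(16° + 49°) = cos 16° cos 49° - sin 16° sin 49° = 0.4226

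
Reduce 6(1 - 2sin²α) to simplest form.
6(1 - 2sin²α) = 6(cos(2α)) (using Double angle)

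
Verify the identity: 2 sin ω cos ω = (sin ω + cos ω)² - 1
RHS = sin²ω + 2 sin ω cos ω + cos²ω - 1 = (sin²ω + cos²ω) + 2 sin ω cos ω - 1 = 1 + 2 sin ω cos ω - 1 = 2 sin ω cos ω = LHS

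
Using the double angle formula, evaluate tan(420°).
tan(420°) = 2 tan 210° / (1 - tan²210°) = √3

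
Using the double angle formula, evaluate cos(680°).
cos(680°) = cos²340° - sin²340° = 0.766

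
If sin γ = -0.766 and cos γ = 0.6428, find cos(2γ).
cos(2γ) = cos²γ - sin²γ = -0.1736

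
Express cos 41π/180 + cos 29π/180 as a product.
cos 41π/180 + cos 29π/180 = 2 cos(7π/36) cos(π/30)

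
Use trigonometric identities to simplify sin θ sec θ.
sin θ sec θ = tan θ (using Reciprocal + quotient)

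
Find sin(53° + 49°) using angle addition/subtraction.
sin(53° + 49°) = sin 53° cos 49° + cos 53° sin 49° = 0.9781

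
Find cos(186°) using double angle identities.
cos(186°) = cos²93° - sin²93° = -0.9945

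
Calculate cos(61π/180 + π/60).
cos(61π/180 + π/60) = cos 61π/180 cos π/60 - sin 61π/180 sin π/60 = 0.4384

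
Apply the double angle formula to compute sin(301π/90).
sin(301π/90) = 2 sin 301π/180 cos 301π/180 = -0.8829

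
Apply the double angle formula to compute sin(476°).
sin(476°) = 2 sin 238° cos 238° = 0.8988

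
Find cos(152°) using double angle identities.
cos(152°) = cos²76° - sin²76° = -0.8829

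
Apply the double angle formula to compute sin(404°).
sin(404°) = 2 sin 202° cos 202° = 0.6947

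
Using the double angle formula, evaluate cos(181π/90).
cos(181π/90) = cos²181π/180 - sin²181π/180 = 0.9994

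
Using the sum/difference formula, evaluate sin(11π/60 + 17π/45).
sin(11π/60 + 17π/45) = sin 11π/60 cos 17π/45 + cos 11π/60 sin 17π/45 = 0.9816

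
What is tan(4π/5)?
tan(4π/5) = -0.7265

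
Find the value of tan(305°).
tan(305°) = -1.428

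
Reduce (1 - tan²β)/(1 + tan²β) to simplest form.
(1 - tan²β)/(1 + tan²β) = cos(2β) (using Double angle)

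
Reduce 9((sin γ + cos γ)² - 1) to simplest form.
9((sin γ + cos γ)² - 1) = 9(sin(2γ)) (using Pythagorean + double angle)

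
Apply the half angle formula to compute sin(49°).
sin(49°) = √((1 - cos 98°)/2) = 0.7547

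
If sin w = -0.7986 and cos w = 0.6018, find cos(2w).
cos(2w) = cos²w - sin²w = -0.2756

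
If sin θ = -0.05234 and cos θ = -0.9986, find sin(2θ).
sin(2θ) = 2 sin θ cos θ = 0.1045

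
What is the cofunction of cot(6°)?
cot(6°) = tan(90° - 6°) = tan(84°)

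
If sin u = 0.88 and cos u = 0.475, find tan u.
tan u = sin u / cos u = 1.853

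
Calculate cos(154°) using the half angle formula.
cos(154°) = -√((1 + cos 308°)/2) = -0.8988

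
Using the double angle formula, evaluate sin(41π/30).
sin(41π/30) = 2 sin 41π/60 cos 41π/60 = -0.9135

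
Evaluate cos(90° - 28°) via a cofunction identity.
cos(90° - 28°) = sin(28°) = 0.4695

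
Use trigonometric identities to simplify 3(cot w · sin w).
3(cot w · sin w) = 3(cos w) (using Quotient identity)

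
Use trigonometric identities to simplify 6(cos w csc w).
6(cos w csc w) = 6(cot w) (using Reciprocal + quotient)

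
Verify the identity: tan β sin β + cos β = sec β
LHS = sin²β/cos β + cos β = (sin²β + cos²β)/cos β = 1/cos β = sec β = RHS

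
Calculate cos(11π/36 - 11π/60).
cos(11π/36 - 11π/60) = cos 11π/36 cos 11π/60 + sin 11π/36 sin 11π/60 = 0.9272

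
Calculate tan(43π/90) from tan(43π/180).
tan(43π/90) = 2 tan 43π/180 / (1 - tan²43π/180) = 14.3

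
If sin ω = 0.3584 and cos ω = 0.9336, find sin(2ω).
sin(2ω) = 2 sin ω cos ω = 0.6692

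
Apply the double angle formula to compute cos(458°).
cos(458°) = cos²229° - sin²229° = -0.1392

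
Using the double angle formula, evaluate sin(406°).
sin(406°) = 2 sin 203° cos 203° = 0.7193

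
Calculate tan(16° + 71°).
tan(16° + 71°) = (tan 16° + tan 71°)/(1 - tan 16° tan 71°) = 19.08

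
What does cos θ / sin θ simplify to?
cos θ / sin θ = cot θ (using Quotient identity)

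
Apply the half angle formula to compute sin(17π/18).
sin(17π/18) = √((1 - cos 17π/9)/2) = 0.1736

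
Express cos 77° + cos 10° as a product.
cos 77° + cos 10° = 2 cos(43.5°) cos(33.5°)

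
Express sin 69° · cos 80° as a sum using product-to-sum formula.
sin 69° cos 80° = (1/2)[sin(69°+80°) + sin(69°-80°)]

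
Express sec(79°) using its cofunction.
sec(79°) = csc(90° - 79°) = csc(11°)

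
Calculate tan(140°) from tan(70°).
tan(140°) = 2 tan 70° / (1 - tan²70°) = -0.8391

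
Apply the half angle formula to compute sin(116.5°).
sin(116.5°) = √((1 - cos 233°)/2) = 0.8949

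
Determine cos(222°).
cos(222°) = -0.7431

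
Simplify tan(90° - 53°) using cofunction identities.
tan(90° - 53°) = cot(53°)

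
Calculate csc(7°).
csc(7°) = 8.206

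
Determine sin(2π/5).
sin(2π/5) = 0.9511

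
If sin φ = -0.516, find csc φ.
csc φ = 1/sin φ = -1.938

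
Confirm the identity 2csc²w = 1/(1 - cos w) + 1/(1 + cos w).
RHS = [(1 + cos w) + (1 - cos w)] / [(1 - cos w)(1 + cos w)] = 2/(1 - cos²w) = 2/sin²w = 2csc²w = LHS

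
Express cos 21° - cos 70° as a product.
cos 21° - cos 70° = -2 sin(45.5°) sin(-24.5°)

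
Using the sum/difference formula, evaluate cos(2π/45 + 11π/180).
cos(2π/45 + 11π/180) = cos 2π/45 cos 11π/180 - sin 2π/45 sin 11π/180 = 0.9455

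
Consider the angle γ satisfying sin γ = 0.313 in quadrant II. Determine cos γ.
cos γ = ±√(1 - sin²γ) = -0.9498 (negative in QII)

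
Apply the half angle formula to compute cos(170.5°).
cos(170.5°) = -√((1 + cos 341°)/2) = -0.9863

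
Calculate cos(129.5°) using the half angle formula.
cos(129.5°) = -√((1 + cos 259°)/2) = -0.6361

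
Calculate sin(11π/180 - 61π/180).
sin(11π/180 - 61π/180) = sin 11π/180 cos 61π/180 - cos 11π/180 sin 61π/180 = -0.766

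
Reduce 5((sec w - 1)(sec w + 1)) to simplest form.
5((sec w - 1)(sec w + 1)) = 5(tan²w) (using Diff. of squares)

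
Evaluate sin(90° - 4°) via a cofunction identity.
sin(90° - 4°) = cos(4°) = 0.9976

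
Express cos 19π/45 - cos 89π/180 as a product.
cos 19π/45 - cos 89π/180 = -2 sin(11π/24) sin(-13π/360)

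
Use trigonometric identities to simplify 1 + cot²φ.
1 + cot²φ = csc²φ (using Pythagorean identity)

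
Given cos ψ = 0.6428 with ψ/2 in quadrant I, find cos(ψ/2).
cos(ψ/2) = ±√((1 + cos ψ)/2); positive since ψ/2 ∈ QI, so cos(ψ/2) = 0.9063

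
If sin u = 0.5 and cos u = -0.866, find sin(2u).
sin(2u) = 2 sin u cos u = -0.866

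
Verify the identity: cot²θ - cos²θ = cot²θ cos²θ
LHS = cos²θ/sin²θ - cos²θ = cos²θ(1/sin²θ - 1) = cos²θ · (1 - sin²θ)/sin²θ = cos²θ · cos²θ/sin²θ = cos²θ · cot²θ = RHS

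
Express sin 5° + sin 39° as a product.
sin 5° + sin 39° = 2 sin(22°) cos(-17°)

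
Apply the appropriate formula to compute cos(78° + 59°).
cos(78° + 59°) = cos 78° cos 59° - sin 78° sin 59° = -0.7314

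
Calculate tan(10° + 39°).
tan(10° + 39°) = (tan 10° + tan 39°)/(1 - tan 10° tan 39°) = 1.15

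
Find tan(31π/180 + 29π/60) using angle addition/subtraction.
tan(31π/180 + 29π/60) = (tan 31π/180 + tan 29π/60)/(1 - tan 31π/180 tan 29π/60) = -1.881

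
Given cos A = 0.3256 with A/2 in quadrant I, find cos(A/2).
cos(A/2) = ±√((1 + cos A)/2); positive since A/2 ∈ QI, so cos(A/2) = 0.8141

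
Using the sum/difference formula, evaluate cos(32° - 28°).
cos(32° - 28°) = cos 32° cos 28° + sin 32° sin 28° = 0.9976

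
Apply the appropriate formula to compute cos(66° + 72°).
cos(66° + 72°) = cos 66° cos 72° - sin 66° sin 72° = -0.7431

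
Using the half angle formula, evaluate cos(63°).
cos(63°) = √((1 + cos 126°)/2) = 0.454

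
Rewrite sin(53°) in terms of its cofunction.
sin(53°) = cos(90° - 53°) = cos(37°)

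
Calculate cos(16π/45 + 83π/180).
cos(16π/45 + 83π/180) = cos 16π/45 cos 83π/180 - sin 16π/45 sin 83π/180 = -0.8387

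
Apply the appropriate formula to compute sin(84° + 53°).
sin(84° + 53°) = sin 84° cos 53° + cos 84° sin 53° = 0.682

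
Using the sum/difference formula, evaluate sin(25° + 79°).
sin(25° + 79°) = sin 25° cos 79° + cos 25° sin 79° = 0.9703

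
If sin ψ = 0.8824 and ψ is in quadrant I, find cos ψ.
cos ψ = 0.4705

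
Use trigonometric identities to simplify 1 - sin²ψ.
1 - sin²ψ = cos²ψ (using Pythagorean identity)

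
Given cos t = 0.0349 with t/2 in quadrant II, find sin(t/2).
sin(t/2) = ±√((1 - cos t)/2); positive since t/2 ∈ QII, so sin(t/2) = 0.6947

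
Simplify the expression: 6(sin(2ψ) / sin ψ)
6(sin(2ψ) / sin ψ) = 6(2 cos ψ) (using Double angle)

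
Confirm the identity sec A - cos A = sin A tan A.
LHS = 1/cos A - cos A = (1 - cos²A)/cos A = sin²A/cos A = sin A · (sin A/cos A) = sin A tan A = RHS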